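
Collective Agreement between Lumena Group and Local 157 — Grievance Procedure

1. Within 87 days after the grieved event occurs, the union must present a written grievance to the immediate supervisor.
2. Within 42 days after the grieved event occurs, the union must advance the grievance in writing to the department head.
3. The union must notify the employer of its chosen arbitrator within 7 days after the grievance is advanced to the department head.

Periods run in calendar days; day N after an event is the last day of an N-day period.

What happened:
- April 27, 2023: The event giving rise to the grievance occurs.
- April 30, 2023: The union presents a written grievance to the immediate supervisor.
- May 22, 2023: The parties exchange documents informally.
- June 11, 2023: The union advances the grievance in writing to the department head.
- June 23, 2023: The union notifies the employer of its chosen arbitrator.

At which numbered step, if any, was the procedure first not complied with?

(1) due by April 27, 2023 + 87 days = July 23, 2023; April 30, 2023 is within that limit.
(2) due by April 27, 2023 + 42 days = June 8, 2023; done June 11, 2023 — 3 days late.

Step 2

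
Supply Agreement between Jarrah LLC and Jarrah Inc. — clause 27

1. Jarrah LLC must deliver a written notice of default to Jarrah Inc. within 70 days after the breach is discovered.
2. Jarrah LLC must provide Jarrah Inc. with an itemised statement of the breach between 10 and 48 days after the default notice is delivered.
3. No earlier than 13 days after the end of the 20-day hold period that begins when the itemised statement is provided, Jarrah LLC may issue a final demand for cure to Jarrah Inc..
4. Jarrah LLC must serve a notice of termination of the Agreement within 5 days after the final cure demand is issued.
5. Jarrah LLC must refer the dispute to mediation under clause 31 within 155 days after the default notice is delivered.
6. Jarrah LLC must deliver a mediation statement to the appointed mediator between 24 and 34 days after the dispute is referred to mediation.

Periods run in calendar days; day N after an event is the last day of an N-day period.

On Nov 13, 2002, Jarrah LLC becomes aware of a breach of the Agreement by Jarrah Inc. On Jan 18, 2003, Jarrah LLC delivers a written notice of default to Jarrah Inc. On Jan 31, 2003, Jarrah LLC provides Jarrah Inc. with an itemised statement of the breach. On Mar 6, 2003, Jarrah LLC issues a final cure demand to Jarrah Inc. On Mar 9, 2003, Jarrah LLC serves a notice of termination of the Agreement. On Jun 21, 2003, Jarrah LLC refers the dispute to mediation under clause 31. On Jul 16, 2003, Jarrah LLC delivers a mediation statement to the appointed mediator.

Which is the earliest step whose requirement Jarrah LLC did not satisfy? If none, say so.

None — every step was satisfied

Step 1 — counting 70 days from Nov 13, 2002 (when the breach is discovered) gives a deadline of Jan 22, 2003; Jan 18, 2003 is within that limit.
Step 2 — 10 and 48 days from Jan 18, 2003 (when the default notice is delivered) are Jan 28, 2003 and Mar 7, 2003 respectively; Jan 31, 2003 falls inside that range.
Step 3 — must wait 13 days from Feb 20, 2003 (end of the 20-day hold period, which began when the itemised statement is provided on Jan 31, 2003), so not before Mar 5, 2003; done Mar 6, 2003, after the minimum wait.
Step 4 — counting 5 days from Mar 6, 2003 (when the final cure demand is issued) gives a deadline of Mar 11, 2003; completed Mar 9, 2003, before the deadline.
Step 5 — counting 155 days from Jan 18, 2003 (when the default notice is delivered) gives a deadline of Jun 22, 2003; done Jun 21, 2003 — timely.
Step 6 — 24 and 34 days from Jun 21, 2003 (when the dispute is referred to mediation) are Jul 15, 2003 and Jul 25, 2003 respectively; done Jul 16, 2003, which is between those dates.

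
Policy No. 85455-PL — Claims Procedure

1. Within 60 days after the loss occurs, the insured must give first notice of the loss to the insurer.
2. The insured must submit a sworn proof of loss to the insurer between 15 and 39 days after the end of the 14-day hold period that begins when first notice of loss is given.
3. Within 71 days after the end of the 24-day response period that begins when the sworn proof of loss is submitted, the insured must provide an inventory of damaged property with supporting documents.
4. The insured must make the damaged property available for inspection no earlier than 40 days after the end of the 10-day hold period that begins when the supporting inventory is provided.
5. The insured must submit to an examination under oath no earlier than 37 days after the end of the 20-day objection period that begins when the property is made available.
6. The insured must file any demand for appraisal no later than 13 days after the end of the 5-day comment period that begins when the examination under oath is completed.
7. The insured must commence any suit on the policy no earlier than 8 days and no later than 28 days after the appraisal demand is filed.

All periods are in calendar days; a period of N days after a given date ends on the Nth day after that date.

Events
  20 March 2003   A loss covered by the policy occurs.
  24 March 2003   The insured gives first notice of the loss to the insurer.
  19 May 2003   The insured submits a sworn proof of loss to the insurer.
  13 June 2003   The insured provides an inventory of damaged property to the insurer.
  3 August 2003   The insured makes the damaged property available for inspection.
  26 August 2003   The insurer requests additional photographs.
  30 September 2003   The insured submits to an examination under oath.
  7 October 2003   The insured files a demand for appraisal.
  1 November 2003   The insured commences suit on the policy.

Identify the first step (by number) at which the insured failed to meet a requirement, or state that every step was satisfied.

Step 1 — counting 60 days from 20 March 2003 (when the loss occurs) gives a deadline of 19 May 2003; done 24 March 2003 — timely.
Step 2 — 15 and 39 days from 7 April 2003 (end of the 14-day hold period, which began when first notice of loss is given on 24 March 2003) are 22 April 2003 and 16 May 2003 respectively; done 19 May 2003 — 3 days after the window closed.

Step 2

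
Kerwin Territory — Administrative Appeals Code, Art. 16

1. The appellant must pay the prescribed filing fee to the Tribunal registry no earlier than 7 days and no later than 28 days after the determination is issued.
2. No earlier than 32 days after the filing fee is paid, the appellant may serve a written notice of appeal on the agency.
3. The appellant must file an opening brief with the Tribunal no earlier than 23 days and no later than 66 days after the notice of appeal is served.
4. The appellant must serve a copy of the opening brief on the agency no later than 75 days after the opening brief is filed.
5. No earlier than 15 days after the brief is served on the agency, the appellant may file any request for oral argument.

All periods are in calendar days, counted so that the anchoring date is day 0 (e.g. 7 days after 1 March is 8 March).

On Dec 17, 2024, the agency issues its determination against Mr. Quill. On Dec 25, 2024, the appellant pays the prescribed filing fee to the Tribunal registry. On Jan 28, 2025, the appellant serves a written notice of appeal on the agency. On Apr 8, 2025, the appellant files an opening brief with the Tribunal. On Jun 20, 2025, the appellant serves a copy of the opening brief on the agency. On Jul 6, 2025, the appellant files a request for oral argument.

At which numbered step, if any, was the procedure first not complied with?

Step 1: the window is 7–28 days after Dec 17, 2024 (when the determination is issued), so Dec 24, 2024 through Jan 14, 2025; Dec 25, 2024 falls inside that range.
Step 2: the earliest permitted date is 32 days after Dec 25, 2024 (when the filing fee is paid), i.e. Jan 26, 2025; done Jan 28, 2025, after the minimum wait.
Step 3: the window is 23–66 days after Jan 28, 2025 (when the notice of appeal is served), so Feb 20, 2025 through Apr 4, 2025; done Apr 8, 2025 — 4 days after the window closed.

Step 3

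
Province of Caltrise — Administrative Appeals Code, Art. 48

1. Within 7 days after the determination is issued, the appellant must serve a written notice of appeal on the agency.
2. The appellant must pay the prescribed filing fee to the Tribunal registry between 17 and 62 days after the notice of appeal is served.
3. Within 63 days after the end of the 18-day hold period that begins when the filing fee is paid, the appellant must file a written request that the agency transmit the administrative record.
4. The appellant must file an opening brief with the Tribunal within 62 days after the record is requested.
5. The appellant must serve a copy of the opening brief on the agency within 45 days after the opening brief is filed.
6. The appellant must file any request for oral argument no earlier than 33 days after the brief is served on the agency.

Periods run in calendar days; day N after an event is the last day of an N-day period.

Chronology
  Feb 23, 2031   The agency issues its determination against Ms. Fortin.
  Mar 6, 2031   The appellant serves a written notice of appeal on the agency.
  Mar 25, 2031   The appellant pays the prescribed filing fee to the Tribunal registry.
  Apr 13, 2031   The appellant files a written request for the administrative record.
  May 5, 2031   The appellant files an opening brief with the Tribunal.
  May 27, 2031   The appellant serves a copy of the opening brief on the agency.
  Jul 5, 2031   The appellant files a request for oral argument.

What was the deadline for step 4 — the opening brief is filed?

Step 4 runs from Apr 13, 2031, when the record is requested. 62 days after Apr 13, 2031 is Jun 14, 2031.

Jun 14, 2031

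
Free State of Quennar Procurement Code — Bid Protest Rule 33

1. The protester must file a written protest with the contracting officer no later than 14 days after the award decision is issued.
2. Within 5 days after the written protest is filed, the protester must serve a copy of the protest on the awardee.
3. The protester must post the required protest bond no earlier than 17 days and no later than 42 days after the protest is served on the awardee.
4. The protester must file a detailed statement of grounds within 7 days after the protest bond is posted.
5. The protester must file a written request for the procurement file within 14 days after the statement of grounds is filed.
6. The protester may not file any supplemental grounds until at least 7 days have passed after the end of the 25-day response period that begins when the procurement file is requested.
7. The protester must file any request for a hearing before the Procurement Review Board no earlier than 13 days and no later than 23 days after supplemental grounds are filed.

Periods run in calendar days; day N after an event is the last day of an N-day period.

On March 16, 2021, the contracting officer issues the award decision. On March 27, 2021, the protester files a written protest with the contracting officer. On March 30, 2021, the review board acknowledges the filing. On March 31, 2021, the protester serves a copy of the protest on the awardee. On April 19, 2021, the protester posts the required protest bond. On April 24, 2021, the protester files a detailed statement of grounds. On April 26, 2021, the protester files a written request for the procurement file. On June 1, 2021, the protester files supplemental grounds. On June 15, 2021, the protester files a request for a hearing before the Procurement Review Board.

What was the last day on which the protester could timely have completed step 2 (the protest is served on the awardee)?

Step 2 runs from March 27, 2021, when the written protest is filed. 5 days after March 27, 2021 is April 1, 2021.

April 1, 2021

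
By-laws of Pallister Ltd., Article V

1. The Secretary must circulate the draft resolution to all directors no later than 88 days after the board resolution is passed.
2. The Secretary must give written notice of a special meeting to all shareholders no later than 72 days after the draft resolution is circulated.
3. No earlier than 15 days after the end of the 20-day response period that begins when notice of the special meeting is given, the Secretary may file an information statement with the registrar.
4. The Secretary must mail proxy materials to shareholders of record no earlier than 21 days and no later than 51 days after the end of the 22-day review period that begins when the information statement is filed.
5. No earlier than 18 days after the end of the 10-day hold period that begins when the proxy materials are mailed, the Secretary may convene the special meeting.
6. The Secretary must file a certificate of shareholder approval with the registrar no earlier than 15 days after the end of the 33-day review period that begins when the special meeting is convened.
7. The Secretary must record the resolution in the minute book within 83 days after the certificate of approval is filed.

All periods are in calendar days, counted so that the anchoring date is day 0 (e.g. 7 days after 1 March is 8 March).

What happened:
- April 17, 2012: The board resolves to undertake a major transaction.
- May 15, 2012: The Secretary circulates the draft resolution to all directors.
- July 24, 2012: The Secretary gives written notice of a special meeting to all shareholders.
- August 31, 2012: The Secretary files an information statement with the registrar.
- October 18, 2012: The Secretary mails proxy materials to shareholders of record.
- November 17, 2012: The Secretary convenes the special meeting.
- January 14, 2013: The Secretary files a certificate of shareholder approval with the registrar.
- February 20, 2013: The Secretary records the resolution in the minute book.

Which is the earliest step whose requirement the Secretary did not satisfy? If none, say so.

None — every step was satisfied

Step 1: 88 days after April 17, 2012 (when the board resolution is passed) is July 14, 2012; completed May 15, 2012, before the deadline.
Step 2: 72 days after May 15, 2012 (when the draft resolution is circulated) is July 26, 2012; done July 24, 2012 — timely.
Step 3: the earliest permitted date is 15 days after August 13, 2012 (end of the 20-day response period, which began when notice of the special meeting is given on July 24, 2012), i.e. August 28, 2012; August 31, 2012 is on or after that date.
Step 4: the window is 21–51 days after September 22, 2012 (end of the 22-day review period, which began when the information statement is filed on August 31, 2012), so October 13, 2012 through November 12, 2012; done October 18, 2012, which is between those dates.
Step 5: the earliest permitted date is 18 days after October 28, 2012 (end of the 10-day hold period, which began when the proxy materials are mailed on October 18, 2012), i.e. November 15, 2012; November 17, 2012 is on or after that date.
Step 6: the earliest permitted date is 15 days after December 20, 2012 (end of the 33-day review period, which began when the special meeting is convened on November 17, 2012), i.e. January 4, 2013; done January 14, 2013 — permitted.
Step 7: 83 days after January 14, 2013 (when the certificate of approval is filed) is April 7, 2013; February 20, 2013 is within that limit.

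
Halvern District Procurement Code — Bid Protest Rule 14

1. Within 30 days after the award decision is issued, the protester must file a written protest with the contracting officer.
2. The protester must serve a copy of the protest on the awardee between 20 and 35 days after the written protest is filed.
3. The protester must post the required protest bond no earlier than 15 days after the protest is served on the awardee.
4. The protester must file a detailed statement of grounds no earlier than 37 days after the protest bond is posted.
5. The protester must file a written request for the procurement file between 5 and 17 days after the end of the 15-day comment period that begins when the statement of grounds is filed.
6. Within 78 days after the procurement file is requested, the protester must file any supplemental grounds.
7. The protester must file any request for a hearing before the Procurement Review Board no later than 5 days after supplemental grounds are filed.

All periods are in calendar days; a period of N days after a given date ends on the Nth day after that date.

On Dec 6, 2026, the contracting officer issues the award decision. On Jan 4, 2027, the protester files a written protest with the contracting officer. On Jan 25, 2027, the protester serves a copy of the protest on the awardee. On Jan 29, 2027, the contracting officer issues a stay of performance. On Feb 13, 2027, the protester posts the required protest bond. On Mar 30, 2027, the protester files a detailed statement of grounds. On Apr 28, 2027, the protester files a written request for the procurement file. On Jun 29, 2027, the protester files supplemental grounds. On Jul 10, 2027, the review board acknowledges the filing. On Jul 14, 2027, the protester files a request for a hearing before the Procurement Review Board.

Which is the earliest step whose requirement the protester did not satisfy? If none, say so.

Step 1: 30 days after Dec 6, 2026 (when the award decision is issued) is Jan 5, 2027; done Jan 4, 2027 — timely.
Step 2: the window is 20–35 days after Jan 4, 2027 (when the written protest is filed), so Jan 24, 2027 through Feb 8, 2027; done Jan 25, 2027, which is between those dates.
Step 3: the earliest permitted date is 15 days after Jan 25, 2027 (when the protest is served on the awardee), i.e. Feb 9, 2027; done Feb 13, 2027, after the minimum wait.
Step 4: the earliest permitted date is 37 days after Feb 13, 2027 (when the protest bond is posted), i.e. Mar 22, 2027; done Mar 30, 2027 — permitted.
Step 5: the window is 5–17 days after Apr 14, 2027 (end of the 15-day comment period, which began when the statement of grounds is filed on Mar 30, 2027), so Apr 19, 2027 through May 1, 2027; done Apr 28, 2027, which is between those dates.
Step 6: 78 days after Apr 28, 2027 (when the procurement file is requested) is Jul 15, 2027; done Jun 29, 2027 — timely.
Step 7: 5 days after Jun 29, 2027 (when supplemental grounds are filed) is Jul 4, 2027; Jul 14, 2027 misses that deadline by 10 days.
The analysis stops there.

Step 7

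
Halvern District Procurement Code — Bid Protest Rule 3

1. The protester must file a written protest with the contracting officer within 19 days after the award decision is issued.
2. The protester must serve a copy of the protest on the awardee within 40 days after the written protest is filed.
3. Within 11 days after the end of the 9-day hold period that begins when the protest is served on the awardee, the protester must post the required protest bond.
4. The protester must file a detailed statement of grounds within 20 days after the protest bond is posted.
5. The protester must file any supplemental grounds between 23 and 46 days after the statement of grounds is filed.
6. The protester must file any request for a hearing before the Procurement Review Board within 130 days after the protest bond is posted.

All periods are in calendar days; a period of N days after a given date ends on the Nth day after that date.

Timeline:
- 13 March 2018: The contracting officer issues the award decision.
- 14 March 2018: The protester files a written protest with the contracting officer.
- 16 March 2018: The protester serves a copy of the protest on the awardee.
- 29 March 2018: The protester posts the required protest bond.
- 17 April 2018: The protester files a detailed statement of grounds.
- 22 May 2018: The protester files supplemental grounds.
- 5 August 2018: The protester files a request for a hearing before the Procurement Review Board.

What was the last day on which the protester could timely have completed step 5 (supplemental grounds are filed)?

Step 5 runs from 17 April 2018, when the statement of grounds is filed. The window is 23–46 days after 17 April 2018; it closes on 2 June 2018.

2 June 2018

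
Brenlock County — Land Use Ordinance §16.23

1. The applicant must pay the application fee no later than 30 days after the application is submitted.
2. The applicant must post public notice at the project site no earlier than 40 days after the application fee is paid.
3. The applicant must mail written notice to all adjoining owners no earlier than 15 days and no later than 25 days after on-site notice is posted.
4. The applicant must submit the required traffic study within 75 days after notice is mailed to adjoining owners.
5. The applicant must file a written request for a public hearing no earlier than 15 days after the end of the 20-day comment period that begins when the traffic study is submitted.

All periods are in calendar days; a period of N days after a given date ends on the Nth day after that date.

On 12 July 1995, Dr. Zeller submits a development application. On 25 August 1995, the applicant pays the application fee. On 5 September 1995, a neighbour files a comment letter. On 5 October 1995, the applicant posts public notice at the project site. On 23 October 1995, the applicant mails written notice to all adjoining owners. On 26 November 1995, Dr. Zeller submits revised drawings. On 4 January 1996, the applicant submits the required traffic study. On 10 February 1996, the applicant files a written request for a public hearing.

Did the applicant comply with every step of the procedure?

Step 1 — counting 30 days from 12 July 1995 (when the application is submitted) gives a deadline of 11 August 1995; done 25 August 1995 — 14 days late.
The procedure was therefore not followed at step 1.

No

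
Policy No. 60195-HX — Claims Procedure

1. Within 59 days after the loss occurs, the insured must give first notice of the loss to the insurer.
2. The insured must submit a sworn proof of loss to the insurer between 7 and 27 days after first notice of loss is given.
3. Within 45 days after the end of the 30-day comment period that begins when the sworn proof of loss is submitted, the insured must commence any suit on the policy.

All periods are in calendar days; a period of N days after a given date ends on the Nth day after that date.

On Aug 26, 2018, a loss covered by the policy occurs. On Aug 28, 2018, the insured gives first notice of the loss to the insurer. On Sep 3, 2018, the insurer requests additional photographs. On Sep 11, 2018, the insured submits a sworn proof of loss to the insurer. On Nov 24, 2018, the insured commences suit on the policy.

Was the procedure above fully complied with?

(1) due by Aug 26, 2018 + 59 days = Oct 24, 2018; Aug 28, 2018 is within that limit.
(2) the permitted window runs from Aug 28, 2018 + 7 = Sep 4, 2018 to Aug 28, 2018 + 27 = Sep 24, 2018; done Sep 11, 2018 — within the window.
(3) due by Oct 11, 2018 + 45 days = Nov 25, 2018; Nov 24, 2018 is within that limit.

Yes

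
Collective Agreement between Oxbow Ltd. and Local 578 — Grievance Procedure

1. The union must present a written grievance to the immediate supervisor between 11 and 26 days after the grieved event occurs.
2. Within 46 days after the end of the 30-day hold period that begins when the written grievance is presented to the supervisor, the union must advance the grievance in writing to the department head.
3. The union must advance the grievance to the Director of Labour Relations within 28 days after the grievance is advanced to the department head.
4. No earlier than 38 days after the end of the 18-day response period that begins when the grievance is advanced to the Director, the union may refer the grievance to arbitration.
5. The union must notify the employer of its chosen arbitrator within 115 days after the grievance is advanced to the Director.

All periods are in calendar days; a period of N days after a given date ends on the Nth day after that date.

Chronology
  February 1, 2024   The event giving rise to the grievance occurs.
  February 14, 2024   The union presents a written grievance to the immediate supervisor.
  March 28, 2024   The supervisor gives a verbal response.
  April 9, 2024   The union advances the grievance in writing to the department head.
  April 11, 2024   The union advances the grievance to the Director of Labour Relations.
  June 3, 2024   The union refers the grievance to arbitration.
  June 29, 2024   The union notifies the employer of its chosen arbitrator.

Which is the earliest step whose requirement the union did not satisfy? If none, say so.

Step 4

(1) the permitted window runs from February 1, 2024 + 11 = February 12, 2024 to February 1, 2024 + 26 = February 27, 2024; done February 14, 2024, which is between those dates.
(2) due by March 15, 2024 + 46 days = April 30, 2024; April 9, 2024 is within that limit.
(3) due by April 9, 2024 + 28 days = May 7, 2024; completed April 11, 2024, before the deadline.
(4) permitted from April 29, 2024 + 38 days = June 6, 2024 onward; done June 3, 2024 — 3 days too early.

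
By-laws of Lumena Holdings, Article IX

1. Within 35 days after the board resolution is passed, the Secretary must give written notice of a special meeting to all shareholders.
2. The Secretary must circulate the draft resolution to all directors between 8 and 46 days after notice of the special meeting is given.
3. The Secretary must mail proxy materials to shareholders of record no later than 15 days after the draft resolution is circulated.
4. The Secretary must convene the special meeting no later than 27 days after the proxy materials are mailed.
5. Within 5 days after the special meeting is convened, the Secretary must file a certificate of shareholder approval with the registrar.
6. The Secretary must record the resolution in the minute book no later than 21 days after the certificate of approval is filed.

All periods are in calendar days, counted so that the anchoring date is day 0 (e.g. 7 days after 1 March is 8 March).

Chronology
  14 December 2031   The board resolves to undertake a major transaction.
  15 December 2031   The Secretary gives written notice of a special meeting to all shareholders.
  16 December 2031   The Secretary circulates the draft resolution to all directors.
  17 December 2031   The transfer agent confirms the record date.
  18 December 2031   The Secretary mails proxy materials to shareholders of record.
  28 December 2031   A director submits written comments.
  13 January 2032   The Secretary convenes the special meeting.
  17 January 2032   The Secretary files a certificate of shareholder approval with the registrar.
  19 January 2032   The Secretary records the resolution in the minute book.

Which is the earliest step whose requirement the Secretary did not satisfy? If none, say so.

Step 2

Step 1 — counting 35 days from 14 December 2031 (when the board resolution is passed) gives a deadline of 18 January 2032; 15 December 2031 is within that limit.
Step 2 — 8 and 46 days from 15 December 2031 (when notice of the special meeting is given) are 23 December 2031 and 30 January 2032 respectively; done 16 December 2031 — 7 days before the window opened.
The analysis stops there.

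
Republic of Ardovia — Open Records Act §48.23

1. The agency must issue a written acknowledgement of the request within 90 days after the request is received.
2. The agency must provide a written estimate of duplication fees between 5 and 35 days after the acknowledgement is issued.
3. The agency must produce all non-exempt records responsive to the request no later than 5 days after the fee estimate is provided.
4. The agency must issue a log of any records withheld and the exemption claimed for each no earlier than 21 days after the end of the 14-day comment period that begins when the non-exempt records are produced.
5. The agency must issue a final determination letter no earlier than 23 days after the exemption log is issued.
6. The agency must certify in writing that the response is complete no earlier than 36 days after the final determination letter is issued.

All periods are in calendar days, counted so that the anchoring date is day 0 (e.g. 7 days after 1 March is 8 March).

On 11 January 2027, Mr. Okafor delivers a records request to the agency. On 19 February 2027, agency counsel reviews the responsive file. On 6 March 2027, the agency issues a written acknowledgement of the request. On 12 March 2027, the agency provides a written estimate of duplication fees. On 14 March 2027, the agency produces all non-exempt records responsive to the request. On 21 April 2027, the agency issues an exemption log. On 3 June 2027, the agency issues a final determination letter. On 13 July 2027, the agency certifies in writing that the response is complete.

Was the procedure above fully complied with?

Step 1: 90 days after 11 January 2027 (when the request is received) is 11 April 2027; completed 6 March 2027, before the deadline.
Step 2: the window is 5–35 days after 6 March 2027 (when the acknowledgement is issued), so 11 March 2027 through 10 April 2027; done 12 March 2027, which is between those dates.
Step 3: 5 days after 12 March 2027 (when the fee estimate is provided) is 17 March 2027; done 14 March 2027 — timely.
Step 4: the earliest permitted date is 21 days after 28 March 2027 (end of the 14-day comment period, which began when the non-exempt records are produced on 14 March 2027), i.e. 18 April 2027; done 21 April 2027, after the minimum wait.
Step 5: the earliest permitted date is 23 days after 21 April 2027 (when the exemption log is issued), i.e. 14 May 2027; done 3 June 2027, after the minimum wait.
Step 6: the earliest permitted date is 36 days after 3 June 2027 (when the final determination letter is issued), i.e. 9 July 2027; 13 July 2027 is on or after that date.

Yes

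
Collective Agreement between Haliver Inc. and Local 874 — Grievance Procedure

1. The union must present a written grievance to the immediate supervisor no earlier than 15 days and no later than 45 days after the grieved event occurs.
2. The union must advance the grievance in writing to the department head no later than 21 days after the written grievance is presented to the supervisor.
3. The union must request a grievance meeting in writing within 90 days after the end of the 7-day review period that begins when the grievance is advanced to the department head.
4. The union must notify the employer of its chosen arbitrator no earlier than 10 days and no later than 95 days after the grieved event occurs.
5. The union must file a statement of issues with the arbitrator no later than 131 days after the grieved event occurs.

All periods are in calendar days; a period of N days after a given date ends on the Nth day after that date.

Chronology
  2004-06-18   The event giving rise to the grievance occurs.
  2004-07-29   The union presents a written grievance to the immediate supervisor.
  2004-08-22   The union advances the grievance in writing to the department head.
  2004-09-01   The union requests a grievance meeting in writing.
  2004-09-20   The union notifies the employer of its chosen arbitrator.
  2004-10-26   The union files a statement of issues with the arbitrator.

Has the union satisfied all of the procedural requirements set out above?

(1) the permitted window runs from 2004-06-18 + 15 = 2004-07-03 to 2004-06-18 + 45 = 2004-08-02; done 2004-07-29, which is between those dates.
(2) due by 2004-07-29 + 21 days = 2004-08-19; done 2004-08-22 — 3 days late.
That is the first point of non-compliance.

No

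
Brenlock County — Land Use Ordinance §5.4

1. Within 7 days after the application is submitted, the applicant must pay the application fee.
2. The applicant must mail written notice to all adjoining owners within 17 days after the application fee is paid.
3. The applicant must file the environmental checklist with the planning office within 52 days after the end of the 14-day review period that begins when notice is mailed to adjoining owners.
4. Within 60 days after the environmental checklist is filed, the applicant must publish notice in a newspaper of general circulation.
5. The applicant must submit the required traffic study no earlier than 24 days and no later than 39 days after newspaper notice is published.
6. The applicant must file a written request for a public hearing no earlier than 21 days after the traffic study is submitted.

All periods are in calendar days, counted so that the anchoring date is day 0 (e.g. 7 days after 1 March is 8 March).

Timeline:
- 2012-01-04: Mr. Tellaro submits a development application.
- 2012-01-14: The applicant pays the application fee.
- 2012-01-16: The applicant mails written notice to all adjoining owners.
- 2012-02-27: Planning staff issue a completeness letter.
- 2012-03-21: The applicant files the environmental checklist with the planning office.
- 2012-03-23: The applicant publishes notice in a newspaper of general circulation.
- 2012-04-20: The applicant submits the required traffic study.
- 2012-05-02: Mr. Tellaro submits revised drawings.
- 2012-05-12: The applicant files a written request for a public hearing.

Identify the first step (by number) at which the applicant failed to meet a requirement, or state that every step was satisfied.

Step 1

Step 1 — counting 7 days from 2012-01-04 (when the application is submitted) gives a deadline of 2012-01-11; done 2012-01-14 — 3 days late.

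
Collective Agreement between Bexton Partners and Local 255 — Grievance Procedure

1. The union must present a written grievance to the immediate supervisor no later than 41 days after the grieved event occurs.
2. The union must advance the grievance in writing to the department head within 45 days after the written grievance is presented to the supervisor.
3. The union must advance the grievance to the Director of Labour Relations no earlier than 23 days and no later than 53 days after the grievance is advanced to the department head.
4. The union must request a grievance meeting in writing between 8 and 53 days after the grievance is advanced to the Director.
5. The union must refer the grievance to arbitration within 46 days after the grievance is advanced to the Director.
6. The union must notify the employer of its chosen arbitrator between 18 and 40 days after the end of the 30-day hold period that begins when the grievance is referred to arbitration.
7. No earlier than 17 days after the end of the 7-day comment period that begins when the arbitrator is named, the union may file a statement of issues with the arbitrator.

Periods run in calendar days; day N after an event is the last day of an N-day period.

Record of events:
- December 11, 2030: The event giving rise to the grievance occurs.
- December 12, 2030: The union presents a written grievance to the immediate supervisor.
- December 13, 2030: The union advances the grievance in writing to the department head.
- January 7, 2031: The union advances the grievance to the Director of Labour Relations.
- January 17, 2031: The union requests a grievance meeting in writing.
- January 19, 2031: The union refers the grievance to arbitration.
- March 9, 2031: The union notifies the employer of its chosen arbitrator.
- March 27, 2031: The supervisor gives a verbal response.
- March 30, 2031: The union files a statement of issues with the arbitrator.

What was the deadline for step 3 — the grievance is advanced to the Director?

February 4, 2031

Step 3 runs from December 13, 2030, when the grievance is advanced to the department head. The window is 23–53 days after December 13, 2030; it closes on February 4, 2031.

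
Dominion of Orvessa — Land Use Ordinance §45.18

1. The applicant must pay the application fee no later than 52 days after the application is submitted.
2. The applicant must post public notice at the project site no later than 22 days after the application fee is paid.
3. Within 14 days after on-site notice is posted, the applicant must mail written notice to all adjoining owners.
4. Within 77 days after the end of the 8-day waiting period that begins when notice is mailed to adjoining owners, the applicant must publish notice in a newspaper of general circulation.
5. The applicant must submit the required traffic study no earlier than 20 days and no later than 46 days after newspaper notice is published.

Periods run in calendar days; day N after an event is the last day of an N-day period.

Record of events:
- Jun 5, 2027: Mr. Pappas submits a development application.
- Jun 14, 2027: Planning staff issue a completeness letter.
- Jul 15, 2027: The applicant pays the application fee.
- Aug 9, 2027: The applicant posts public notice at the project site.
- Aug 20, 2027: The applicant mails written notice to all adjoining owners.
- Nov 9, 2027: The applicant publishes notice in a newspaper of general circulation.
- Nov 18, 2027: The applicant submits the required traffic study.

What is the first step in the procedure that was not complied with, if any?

(1) due by Jun 5, 2027 + 52 days = Jul 27, 2027; completed Jul 15, 2027, before the deadline.
(2) due by Jul 15, 2027 + 22 days = Aug 6, 2027; not done until Aug 9, 2027, 3 days after the deadline.
The analysis stops there.

Step 2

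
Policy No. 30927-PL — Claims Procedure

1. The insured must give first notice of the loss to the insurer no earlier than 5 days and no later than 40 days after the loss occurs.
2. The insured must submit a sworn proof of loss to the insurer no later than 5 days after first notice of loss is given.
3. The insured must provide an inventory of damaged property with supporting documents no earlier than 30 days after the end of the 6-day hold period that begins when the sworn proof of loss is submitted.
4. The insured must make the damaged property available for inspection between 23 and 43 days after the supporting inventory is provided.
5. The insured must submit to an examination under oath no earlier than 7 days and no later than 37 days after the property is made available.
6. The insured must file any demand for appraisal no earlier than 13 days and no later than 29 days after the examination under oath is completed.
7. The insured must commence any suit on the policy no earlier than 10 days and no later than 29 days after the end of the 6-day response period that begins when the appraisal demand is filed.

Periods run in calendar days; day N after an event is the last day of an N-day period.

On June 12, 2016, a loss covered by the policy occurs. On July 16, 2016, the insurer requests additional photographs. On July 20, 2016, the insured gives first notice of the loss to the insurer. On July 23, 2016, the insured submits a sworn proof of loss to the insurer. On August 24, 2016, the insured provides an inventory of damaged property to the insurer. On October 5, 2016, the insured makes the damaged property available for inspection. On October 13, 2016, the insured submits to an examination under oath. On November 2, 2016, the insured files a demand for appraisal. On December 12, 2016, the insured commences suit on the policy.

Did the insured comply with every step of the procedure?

No

Step 1: the window is 5–40 days after June 12, 2016 (when the loss occurs), so June 17, 2016 through July 22, 2016; done July 20, 2016 — within the window.
Step 2: 5 days after July 20, 2016 (when first notice of loss is given) is July 25, 2016; completed July 23, 2016, before the deadline.
Step 3: the earliest permitted date is 30 days after July 29, 2016 (end of the 6-day hold period, which began when the sworn proof of loss is submitted on July 23, 2016), i.e. August 28, 2016; acted on August 24, 2016, 4 days prematurely.
The procedure was therefore not followed at step 3.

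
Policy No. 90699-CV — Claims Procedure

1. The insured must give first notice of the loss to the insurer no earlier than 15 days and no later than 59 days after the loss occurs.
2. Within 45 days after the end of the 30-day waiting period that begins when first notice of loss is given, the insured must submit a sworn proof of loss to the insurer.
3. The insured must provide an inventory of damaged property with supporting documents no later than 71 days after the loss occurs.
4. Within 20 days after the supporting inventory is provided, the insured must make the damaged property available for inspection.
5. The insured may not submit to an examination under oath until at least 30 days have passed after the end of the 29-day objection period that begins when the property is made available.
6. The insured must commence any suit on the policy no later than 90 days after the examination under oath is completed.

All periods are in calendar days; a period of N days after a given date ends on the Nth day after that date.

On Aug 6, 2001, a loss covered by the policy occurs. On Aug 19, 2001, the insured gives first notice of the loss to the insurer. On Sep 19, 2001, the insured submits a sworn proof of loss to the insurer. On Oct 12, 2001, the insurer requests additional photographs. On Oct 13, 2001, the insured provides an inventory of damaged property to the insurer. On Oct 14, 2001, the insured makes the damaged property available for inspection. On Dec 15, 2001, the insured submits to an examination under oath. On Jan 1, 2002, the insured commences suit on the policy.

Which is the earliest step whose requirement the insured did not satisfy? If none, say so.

Step 1

(1) the permitted window runs from Aug 6, 2001 + 15 = Aug 21, 2001 to Aug 6, 2001 + 59 = Oct 4, 2001; Aug 19, 2001 is 2 days too early.
That is the first point of non-compliance.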